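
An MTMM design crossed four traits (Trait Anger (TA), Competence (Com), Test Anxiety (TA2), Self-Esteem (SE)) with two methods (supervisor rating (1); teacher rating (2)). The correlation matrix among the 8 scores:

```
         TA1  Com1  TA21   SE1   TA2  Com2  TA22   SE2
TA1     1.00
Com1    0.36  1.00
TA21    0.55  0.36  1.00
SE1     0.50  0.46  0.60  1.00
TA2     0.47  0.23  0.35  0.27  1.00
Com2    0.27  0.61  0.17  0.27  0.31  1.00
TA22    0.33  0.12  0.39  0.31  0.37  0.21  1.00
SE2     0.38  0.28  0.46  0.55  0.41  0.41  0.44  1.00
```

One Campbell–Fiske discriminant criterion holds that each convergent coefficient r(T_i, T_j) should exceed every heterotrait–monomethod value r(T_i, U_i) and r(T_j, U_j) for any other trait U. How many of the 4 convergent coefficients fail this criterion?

Convergent coefficients and their comparison sets:
TA (methods 1·2): 0.47 vs {0.36, 0.31, 0.55, 0.37, 0.50, 0.41} → fail.
Com (methods 1·2): 0.61 vs {0.36, 0.31, 0.36, 0.21, 0.46, 0.41} → pass.
TA2 (methods 1·2): 0.39 vs {0.55, 0.37, 0.36, 0.21, 0.60, 0.44} → fail.
SE (methods 1·2): 0.55 vs {0.50, 0.41, 0.46, 0.41, 0.60, 0.44} → fail.
3 of 4 fail.

3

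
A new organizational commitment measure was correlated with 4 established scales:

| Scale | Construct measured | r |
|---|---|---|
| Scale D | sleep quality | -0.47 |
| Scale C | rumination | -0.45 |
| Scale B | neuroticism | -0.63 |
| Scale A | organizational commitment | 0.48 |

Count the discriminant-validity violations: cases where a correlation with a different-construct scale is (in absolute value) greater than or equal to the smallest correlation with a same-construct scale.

Convergent (same construct = organizational commitment): Scale A.
Smallest convergent = 0.48. Discriminant |r|: 0.47, 0.45, 0.63; count ≥ 0.48 → 1.

1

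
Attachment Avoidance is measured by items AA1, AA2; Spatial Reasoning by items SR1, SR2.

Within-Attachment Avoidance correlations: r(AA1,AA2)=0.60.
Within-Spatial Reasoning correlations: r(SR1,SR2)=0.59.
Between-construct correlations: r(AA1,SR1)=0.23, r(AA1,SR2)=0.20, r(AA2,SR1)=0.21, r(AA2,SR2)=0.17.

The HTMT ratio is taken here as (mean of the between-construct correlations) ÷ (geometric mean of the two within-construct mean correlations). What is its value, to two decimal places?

0.34

Between-construct mean = 0.81/4 = 0.2025.
Mean within-AA = 0.60/1 = 0.6000; mean within-SR = 0.59/1 = 0.5900.
Geometric mean = √(0.6000 × 0.5900) = 0.5950.
HTMT = 0.2025 / 0.5950 = 0.34.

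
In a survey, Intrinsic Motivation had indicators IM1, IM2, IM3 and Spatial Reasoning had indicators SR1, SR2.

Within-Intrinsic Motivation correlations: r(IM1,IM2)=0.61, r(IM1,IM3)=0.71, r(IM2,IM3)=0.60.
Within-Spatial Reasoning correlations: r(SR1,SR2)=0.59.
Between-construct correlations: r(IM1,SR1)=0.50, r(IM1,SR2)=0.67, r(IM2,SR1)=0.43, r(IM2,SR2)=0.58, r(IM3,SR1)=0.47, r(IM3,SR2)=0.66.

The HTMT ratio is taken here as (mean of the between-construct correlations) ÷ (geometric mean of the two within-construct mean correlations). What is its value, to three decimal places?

0.898

Mean heterotrait r = 3.31/6 = 0.5517.
Mean within-IM = 1.92/3 = 0.6400; mean within-SR = 0.59/1 = 0.5900.
Geometric mean = √(0.6400 × 0.5900) = 0.6145.
HTMT = 0.5517 / 0.6145 = 0.898.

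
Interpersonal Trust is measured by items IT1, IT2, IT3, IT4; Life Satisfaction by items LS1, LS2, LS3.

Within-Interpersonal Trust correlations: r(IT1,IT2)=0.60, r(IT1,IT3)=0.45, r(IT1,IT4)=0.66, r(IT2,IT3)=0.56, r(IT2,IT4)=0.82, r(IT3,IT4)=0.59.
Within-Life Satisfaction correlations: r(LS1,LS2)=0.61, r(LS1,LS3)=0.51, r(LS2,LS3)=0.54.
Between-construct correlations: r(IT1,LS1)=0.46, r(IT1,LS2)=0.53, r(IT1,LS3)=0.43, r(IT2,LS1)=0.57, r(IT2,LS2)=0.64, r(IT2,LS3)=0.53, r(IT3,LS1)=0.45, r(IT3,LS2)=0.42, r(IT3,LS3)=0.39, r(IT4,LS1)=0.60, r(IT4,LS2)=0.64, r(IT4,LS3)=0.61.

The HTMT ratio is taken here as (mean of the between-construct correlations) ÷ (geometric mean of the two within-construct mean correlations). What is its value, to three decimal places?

Mean between = 6.27/12 = 0.5225.
Mean within-IT = 3.68/6 = 0.6133; mean within-LS = 1.66/3 = 0.5533.
Geometric mean = √(0.6133 × 0.5533) = 0.5825.
HTMT = 0.5225 / 0.5825 = 0.897.

0.897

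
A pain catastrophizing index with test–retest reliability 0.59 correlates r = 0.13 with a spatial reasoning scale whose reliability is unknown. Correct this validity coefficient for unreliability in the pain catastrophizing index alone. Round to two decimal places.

0.17

Single correction: r_c = r_obs / √r_xx = 0.13 / √0.59 = 0.13 / 0.7681 ≈ 0.17.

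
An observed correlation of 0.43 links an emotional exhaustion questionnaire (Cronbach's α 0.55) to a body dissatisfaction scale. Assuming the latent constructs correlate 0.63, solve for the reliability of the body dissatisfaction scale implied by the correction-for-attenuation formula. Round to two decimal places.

0.85

r_true = r_obs / √(r_xx · r_yy) ⇒ 0.63 = 0.43 / √(0.55 · r_yy).
√(0.55 · r_yy) = 0.43 / 0.63 = 0.6825; 0.55 · r_yy = 0.4658; r_yy = 0.4658 / 0.55 ≈ 0.85.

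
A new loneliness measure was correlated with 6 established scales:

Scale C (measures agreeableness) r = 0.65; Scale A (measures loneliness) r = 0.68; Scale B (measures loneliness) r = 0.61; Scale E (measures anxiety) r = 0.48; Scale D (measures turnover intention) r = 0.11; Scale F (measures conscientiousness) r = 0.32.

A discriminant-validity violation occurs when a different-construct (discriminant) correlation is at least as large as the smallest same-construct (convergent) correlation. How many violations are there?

Convergent (same construct = loneliness): Scale A, Scale B.
Smallest convergent = 0.61. Discriminant values: 0.65, 0.48, 0.11, 0.32; count ≥ 0.61 → 1.

1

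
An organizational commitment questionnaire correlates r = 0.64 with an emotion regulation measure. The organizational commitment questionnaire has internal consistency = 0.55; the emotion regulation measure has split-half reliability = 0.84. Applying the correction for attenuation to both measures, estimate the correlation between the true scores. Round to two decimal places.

r_true = r_obs / √(r_xx · r_yy) = 0.64 / √(0.55 × 0.84) = 0.64 / √0.4620 = 0.64 / 0.6797 ≈ 0.94.

0.94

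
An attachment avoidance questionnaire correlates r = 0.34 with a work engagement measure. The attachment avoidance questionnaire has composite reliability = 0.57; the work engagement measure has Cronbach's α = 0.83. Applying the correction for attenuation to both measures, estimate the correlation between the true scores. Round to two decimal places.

r_true = r_obs / √(r_xx · r_yy) = 0.34 / √(0.57 × 0.83) = 0.34 / √0.4731 = 0.34 / 0.6878 ≈ 0.49.

0.49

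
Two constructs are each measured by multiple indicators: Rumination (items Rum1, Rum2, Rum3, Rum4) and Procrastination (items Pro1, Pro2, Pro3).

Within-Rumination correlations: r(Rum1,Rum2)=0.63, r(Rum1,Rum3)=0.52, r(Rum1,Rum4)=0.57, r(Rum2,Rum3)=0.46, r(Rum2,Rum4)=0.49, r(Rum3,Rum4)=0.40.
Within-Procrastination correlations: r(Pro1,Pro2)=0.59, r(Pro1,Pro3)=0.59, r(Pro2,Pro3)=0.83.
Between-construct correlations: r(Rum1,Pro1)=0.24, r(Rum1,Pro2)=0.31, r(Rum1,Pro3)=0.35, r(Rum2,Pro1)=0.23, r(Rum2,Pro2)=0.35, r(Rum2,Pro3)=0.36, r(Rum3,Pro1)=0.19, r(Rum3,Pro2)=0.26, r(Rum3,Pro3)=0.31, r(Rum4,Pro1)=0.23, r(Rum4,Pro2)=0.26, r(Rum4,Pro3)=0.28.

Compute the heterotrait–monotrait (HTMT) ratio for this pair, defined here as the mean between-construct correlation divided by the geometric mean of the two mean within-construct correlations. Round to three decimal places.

0.480

Mean heterotrait r = 3.37/12 = 0.2808.
Mean within-Rum = 3.07/6 = 0.5117; mean within-Pro = 2.01/3 = 0.6700.
Geometric mean = √(0.5117 × 0.6700) = 0.5855.
HTMT = 0.2808 / 0.5855 = 0.480.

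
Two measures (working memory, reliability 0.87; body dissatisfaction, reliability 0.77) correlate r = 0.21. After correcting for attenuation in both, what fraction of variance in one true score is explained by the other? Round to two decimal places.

0.07

Disattenuated r = 0.21 / √(0.87 × 0.77) = 0.21 / 0.8185 = 0.2566.
Shared true-score variance = 0.2566² = 0.0658 ≈ 0.07.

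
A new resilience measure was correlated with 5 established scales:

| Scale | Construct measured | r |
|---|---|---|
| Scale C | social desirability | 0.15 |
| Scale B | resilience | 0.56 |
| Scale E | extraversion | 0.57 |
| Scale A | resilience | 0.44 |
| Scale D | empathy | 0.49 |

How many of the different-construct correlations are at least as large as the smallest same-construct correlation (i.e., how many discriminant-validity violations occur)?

Convergent (same construct = resilience): Scale B, Scale A.
Smallest convergent = 0.44. Discriminant values: 0.15, 0.57, 0.49; count ≥ 0.44 → 2.

2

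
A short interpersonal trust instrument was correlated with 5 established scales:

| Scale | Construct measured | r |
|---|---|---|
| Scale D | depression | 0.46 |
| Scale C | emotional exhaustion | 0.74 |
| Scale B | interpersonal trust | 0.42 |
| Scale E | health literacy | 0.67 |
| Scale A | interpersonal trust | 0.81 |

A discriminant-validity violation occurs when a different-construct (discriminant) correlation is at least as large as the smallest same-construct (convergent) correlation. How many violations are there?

Convergent (same construct = interpersonal trust): Scale B, Scale A.
Smallest convergent = 0.42. Discriminant values: 0.46, 0.74, 0.67; count ≥ 0.42 → 3.

3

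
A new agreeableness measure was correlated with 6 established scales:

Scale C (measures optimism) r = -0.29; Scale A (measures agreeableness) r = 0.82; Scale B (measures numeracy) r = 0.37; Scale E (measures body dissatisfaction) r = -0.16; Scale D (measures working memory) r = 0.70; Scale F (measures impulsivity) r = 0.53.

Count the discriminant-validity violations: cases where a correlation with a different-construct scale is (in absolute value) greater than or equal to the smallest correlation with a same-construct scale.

Convergent (same construct = agreeableness): Scale A.
Smallest convergent = 0.82. Discriminant |r|: 0.29, 0.37, 0.16, 0.70, 0.53; count ≥ 0.82 → 0.

0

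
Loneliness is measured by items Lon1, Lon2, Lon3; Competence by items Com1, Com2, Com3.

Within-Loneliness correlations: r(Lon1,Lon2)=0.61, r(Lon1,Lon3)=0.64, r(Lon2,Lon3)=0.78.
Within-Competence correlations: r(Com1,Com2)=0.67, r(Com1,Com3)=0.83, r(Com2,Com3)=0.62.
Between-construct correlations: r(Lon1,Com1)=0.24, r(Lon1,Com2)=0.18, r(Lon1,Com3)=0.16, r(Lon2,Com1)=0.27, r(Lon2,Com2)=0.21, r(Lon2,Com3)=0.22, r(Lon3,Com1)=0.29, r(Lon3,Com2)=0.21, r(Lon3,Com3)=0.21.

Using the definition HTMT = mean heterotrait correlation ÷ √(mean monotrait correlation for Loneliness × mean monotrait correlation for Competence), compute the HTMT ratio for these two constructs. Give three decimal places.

Between-construct mean = 1.99/9 = 0.2211.
Mean within-Lon = 2.03/3 = 0.6767; mean within-Com = 2.12/3 = 0.7067.
Geometric mean = √(0.6767 × 0.7067) = 0.6915.
HTMT = 0.2211 / 0.6915 = 0.320.

0.320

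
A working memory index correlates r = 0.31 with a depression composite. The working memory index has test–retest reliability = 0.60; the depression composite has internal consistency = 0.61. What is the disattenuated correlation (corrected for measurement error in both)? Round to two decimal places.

r_true = r_obs / √(r_xx · r_yy) = 0.31 / √(0.60 × 0.61) = 0.31 / √0.3660 = 0.31 / 0.6050 ≈ 0.51.

0.51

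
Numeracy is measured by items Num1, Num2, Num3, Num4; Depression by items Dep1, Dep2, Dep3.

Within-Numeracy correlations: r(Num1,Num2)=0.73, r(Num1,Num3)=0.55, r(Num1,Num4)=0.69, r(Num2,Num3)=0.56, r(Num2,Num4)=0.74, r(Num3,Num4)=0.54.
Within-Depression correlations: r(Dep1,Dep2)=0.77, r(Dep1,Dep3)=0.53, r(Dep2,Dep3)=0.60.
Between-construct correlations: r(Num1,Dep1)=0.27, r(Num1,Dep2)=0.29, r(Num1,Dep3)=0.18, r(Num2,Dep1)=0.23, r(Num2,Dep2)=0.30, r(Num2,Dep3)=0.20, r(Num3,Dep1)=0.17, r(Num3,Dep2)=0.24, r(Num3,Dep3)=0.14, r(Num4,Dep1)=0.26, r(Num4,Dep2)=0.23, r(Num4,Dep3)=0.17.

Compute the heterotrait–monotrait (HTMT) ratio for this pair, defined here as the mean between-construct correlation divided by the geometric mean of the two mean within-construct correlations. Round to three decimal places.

0.352

Mean heterotrait r = 2.68/12 = 0.2233.
Mean within-Num = 3.81/6 = 0.6350; mean within-Dep = 1.90/3 = 0.6333.
Geometric mean = √(0.6350 × 0.6333) = 0.6341.
HTMT = 0.2233 / 0.6341 = 0.352.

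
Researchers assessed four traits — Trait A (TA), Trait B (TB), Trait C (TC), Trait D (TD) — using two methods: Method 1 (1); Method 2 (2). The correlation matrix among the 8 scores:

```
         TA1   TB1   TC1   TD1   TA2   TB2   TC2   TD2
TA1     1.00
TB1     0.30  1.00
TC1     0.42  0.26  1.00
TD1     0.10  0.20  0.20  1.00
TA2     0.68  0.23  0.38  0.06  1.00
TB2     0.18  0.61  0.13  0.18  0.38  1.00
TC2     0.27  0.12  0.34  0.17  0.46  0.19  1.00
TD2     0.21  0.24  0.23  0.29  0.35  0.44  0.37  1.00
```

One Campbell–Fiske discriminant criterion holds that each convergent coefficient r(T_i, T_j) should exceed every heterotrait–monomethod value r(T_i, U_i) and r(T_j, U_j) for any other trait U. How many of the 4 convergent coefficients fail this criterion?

2

Convergent coefficients and their comparison sets:
TA (methods 1·2): 0.68 vs {0.30, 0.38, 0.42, 0.46, 0.10, 0.35} → pass.
TB (methods 1·2): 0.61 vs {0.30, 0.38, 0.26, 0.19, 0.20, 0.44} → pass.
TC (methods 1·2): 0.34 vs {0.42, 0.46, 0.26, 0.19, 0.20, 0.37} → fail.
TD (methods 1·2): 0.29 vs {0.10, 0.35, 0.20, 0.44, 0.20, 0.37} → fail.
2 of 4 fail.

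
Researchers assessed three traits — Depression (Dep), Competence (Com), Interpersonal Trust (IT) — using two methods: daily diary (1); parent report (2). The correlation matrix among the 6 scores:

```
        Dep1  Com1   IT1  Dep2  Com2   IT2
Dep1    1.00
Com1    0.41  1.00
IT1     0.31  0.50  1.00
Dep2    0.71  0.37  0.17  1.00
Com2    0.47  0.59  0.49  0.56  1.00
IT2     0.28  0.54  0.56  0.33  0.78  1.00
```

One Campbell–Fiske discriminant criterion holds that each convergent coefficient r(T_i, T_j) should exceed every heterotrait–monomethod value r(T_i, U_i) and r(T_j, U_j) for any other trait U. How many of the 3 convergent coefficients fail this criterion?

2

Each convergent coefficient versus the relevant comparison correlations:
Dep (methods 1·2): 0.71 vs {0.41, 0.56, 0.31, 0.33} → pass.
Com (methods 1·2): 0.59 vs {0.41, 0.56, 0.50, 0.78} → fail.
IT (methods 1·2): 0.56 vs {0.31, 0.33, 0.50, 0.78} → fail.
2 of 3 fail.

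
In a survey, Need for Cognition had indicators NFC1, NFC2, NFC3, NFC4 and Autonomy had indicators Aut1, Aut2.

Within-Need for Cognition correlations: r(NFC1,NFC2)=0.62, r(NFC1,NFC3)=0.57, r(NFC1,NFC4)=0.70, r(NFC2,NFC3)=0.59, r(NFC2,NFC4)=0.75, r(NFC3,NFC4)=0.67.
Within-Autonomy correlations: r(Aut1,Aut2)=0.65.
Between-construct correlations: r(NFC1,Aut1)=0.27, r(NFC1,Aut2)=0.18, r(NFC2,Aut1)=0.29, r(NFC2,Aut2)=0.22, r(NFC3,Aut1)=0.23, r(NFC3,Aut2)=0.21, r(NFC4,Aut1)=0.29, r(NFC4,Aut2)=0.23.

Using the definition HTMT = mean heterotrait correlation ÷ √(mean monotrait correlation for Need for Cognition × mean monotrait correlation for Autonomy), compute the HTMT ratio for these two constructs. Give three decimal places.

Between-construct mean = 1.92/8 = 0.2400.
Mean within-NFC = 3.90/6 = 0.6500; mean within-Aut = 0.65/1 = 0.6500.
Geometric mean = √(0.6500 × 0.6500) = 0.6500.
HTMT = 0.2400 / 0.6500 = 0.369.

0.369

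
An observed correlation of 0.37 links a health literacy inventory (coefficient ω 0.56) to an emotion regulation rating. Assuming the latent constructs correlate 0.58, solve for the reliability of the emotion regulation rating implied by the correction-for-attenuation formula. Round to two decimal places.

0.73

r_true = r_obs / √(r_xx · r_yy) ⇒ 0.58 = 0.37 / √(0.56 · r_yy).
√(0.56 · r_yy) = 0.37 / 0.58 = 0.6379; 0.56 · r_yy = 0.4069; r_yy = 0.4069 / 0.56 ≈ 0.73.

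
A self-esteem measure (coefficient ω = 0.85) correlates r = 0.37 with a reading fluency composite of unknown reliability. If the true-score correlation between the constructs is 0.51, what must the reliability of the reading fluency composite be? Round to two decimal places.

0.62

r_true = r_obs / √(r_xx · r_yy) ⇒ 0.51 = 0.37 / √(0.85 · r_yy).
√(0.85 · r_yy) = 0.37 / 0.51 = 0.7255; 0.85 · r_yy = 0.5264; r_yy = 0.5264 / 0.85 ≈ 0.62.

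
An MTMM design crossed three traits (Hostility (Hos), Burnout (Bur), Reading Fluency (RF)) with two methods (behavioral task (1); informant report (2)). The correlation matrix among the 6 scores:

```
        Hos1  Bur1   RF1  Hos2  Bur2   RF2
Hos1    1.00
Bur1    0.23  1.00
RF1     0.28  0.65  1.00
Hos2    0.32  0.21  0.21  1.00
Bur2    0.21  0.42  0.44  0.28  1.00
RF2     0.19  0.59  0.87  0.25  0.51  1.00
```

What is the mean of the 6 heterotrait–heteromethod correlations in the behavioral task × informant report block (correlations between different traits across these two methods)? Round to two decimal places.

0.31

HTHM values (method 1 × method 2): 0.21, 0.19, 0.21, 0.59, 0.21, 0.44; mean = 1.85/6 = 0.31.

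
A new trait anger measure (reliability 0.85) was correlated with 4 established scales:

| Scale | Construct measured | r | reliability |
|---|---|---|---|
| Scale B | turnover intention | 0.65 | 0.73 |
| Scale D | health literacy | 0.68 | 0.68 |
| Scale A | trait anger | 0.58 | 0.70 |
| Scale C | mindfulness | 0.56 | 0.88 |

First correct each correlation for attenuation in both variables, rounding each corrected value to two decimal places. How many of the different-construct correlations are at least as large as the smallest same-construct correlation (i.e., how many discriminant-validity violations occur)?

2

Disattenuated r (r / √(r_scale · r_new)):
  Scale B (disc): 0.65 / √(0.73·0.85) = 0.83
  Scale D (disc): 0.68 / √(0.68·0.85) = 0.89
  Scale A (conv): 0.58 / √(0.70·0.85) = 0.75
  Scale C (disc): 0.56 / √(0.88·0.85) = 0.65
Smallest convergent = 0.75. Discriminant values: 0.83, 0.89, 0.65; count ≥ 0.75 → 2.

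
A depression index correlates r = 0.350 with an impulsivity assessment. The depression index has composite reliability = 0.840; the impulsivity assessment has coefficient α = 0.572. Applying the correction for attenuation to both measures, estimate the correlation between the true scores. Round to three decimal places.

r_true = r_obs / √(r_xx · r_yy) = 0.350 / √(0.840 × 0.572) = 0.350 / √0.480480 = 0.350 / 0.6932 ≈ 0.505.

0.505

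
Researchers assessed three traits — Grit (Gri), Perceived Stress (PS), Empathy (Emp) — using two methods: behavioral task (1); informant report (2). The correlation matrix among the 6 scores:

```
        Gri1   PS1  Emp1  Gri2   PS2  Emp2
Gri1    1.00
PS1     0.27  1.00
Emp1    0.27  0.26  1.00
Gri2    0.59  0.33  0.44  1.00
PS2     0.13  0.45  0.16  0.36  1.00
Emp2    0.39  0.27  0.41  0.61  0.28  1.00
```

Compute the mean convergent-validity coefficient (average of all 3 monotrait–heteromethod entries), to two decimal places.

Convergent values: 0.59, 0.45, 0.41; mean = 1.45/3 = 0.48.

0.48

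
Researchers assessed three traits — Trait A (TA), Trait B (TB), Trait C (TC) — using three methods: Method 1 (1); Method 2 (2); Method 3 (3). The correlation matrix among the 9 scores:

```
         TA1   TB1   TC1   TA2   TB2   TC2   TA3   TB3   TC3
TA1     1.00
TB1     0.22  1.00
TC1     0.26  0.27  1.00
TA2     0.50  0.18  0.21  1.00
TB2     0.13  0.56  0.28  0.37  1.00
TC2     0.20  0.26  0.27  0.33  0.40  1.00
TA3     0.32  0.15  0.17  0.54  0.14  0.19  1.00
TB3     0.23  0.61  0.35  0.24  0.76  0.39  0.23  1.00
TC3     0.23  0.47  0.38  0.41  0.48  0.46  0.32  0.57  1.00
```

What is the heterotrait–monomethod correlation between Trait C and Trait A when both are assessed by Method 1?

Different traits, same method: r(TC1, TA1) = 0.26.

0.26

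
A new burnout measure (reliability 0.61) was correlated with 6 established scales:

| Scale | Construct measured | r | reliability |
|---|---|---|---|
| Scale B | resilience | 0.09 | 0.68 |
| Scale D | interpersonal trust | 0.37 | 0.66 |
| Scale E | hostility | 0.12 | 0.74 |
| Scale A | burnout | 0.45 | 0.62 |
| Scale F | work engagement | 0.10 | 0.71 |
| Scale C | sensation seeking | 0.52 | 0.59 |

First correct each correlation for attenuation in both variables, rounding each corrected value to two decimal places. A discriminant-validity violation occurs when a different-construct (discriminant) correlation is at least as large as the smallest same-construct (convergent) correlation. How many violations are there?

1

Disattenuated r (r / √(r_scale · r_new)):
  Scale B (disc): 0.09 / √(0.68·0.61) = 0.14
  Scale D (disc): 0.37 / √(0.66·0.61) = 0.58
  Scale E (disc): 0.12 / √(0.74·0.61) = 0.18
  Scale A (conv): 0.45 / √(0.62·0.61) = 0.73
  Scale F (disc): 0.10 / √(0.71·0.61) = 0.15
  Scale C (disc): 0.52 / √(0.59·0.61) = 0.87
Smallest convergent = 0.73. Discriminant values: 0.14, 0.58, 0.18, 0.15, 0.87; count ≥ 0.73 → 1.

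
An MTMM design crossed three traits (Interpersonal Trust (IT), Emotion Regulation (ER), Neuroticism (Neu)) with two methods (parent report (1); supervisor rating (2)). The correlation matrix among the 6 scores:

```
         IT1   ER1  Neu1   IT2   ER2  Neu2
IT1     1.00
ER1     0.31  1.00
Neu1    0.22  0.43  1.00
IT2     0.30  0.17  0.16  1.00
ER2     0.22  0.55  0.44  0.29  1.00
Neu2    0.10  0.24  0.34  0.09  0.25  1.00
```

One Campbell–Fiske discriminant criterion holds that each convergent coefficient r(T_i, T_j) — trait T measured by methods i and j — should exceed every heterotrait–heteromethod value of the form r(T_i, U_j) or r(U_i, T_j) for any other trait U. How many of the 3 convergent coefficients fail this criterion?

Checking each validity diagonal entry against its comparison values:
IT (methods 1·2): 0.30 vs {0.22, 0.17, 0.10, 0.16} → pass.
ER (methods 1·2): 0.55 vs {0.17, 0.22, 0.24, 0.44} → pass.
Neu (methods 1·2): 0.34 vs {0.16, 0.10, 0.44, 0.24} → fail.
1 of 3 fail.

1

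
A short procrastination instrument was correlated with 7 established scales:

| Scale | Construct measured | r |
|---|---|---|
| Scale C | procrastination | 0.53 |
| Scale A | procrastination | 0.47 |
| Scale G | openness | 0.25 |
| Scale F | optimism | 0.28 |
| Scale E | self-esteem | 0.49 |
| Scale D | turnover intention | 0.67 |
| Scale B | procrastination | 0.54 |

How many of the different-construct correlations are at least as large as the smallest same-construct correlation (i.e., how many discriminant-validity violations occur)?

2

Convergent (same construct = procrastination): Scale C, Scale A, Scale B.
Smallest convergent = 0.47. Discriminant values: 0.25, 0.28, 0.49, 0.67; count ≥ 0.47 → 2.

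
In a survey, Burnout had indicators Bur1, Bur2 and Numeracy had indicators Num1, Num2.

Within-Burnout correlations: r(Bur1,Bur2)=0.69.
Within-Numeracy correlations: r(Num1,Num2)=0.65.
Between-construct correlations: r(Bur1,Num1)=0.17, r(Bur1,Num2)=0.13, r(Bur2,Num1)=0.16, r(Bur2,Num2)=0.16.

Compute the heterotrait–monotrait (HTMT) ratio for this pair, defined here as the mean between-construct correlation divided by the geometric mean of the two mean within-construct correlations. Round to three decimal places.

Mean between = 0.62/4 = 0.1550.
Mean within-Bur = 0.69/1 = 0.6900; mean within-Num = 0.65/1 = 0.6500.
Geometric mean = √(0.6900 × 0.6500) = 0.6697.
HTMT = 0.1550 / 0.6697 = 0.231.

0.231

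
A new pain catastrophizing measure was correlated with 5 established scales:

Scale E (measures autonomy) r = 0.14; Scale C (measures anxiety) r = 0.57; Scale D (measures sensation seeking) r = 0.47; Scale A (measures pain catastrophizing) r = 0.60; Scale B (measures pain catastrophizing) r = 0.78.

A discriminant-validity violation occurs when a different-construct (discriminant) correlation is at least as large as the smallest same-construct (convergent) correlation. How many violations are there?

Convergent (same construct = pain catastrophizing): Scale A, Scale B.
Smallest convergent = 0.60. Discriminant values: 0.14, 0.57, 0.47; count ≥ 0.60 → 0.

0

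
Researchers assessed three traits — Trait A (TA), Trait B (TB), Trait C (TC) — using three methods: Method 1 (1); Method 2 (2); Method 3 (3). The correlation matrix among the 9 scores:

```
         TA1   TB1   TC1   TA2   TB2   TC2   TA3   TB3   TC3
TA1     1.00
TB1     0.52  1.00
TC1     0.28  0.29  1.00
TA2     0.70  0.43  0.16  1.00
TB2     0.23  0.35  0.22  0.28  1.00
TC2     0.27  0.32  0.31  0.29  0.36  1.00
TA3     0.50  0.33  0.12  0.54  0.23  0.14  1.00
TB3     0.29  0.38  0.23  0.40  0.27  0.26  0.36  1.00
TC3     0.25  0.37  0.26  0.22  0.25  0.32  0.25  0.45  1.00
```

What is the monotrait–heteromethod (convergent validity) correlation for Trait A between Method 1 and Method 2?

0.70

Same trait (TA), different methods: r(TA1, TA2) = 0.70.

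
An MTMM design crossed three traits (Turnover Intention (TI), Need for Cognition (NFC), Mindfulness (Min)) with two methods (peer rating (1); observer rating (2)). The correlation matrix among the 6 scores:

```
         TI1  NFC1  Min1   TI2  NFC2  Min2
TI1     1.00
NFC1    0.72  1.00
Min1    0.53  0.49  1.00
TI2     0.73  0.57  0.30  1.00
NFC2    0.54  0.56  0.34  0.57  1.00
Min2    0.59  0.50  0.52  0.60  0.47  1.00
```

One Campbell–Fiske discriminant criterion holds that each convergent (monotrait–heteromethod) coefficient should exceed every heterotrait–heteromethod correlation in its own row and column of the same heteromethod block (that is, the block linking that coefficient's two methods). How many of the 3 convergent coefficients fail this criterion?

Convergent coefficients and their comparison sets:
TI (methods 1·2): 0.73 vs {0.54, 0.57, 0.59, 0.30} → pass.
NFC (methods 1·2): 0.56 vs {0.57, 0.54, 0.50, 0.34} → fail.
Min (methods 1·2): 0.52 vs {0.30, 0.59, 0.34, 0.50} → fail.
2 of 3 fail.

2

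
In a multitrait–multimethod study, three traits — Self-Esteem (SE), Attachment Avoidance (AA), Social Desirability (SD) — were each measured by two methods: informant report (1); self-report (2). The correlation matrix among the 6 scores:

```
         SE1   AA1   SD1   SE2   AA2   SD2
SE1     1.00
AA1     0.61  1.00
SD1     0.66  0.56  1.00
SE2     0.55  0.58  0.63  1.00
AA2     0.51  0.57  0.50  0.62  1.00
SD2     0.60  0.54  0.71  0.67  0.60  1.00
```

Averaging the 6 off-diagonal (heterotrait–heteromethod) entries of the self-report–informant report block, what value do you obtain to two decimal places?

HTHM values (method 2 × method 1): 0.58, 0.63, 0.51, 0.50, 0.60, 0.54; mean = 3.36/6 = 0.56.

0.56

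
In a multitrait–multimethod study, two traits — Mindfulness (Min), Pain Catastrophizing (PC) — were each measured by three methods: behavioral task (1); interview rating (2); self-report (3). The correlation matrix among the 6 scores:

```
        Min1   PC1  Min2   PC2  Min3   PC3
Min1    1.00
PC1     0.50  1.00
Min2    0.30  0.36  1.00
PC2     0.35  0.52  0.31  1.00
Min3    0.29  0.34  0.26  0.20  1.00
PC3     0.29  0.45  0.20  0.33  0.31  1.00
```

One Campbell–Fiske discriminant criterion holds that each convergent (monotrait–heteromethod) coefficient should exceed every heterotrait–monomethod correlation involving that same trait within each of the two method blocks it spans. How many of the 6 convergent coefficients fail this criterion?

Each convergent coefficient versus the relevant comparison correlations:
Min (methods 1·2): 0.30 vs {0.50, 0.31} → fail.
Min (methods 1·3): 0.29 vs {0.50, 0.31} → fail.
Min (methods 2·3): 0.26 vs {0.31, 0.31} → fail.
PC (methods 1·2): 0.52 vs {0.50, 0.31} → pass.
PC (methods 1·3): 0.45 vs {0.50, 0.31} → fail.
PC (methods 2·3): 0.33 vs {0.31, 0.31} → pass.
4 of 6 fail.

4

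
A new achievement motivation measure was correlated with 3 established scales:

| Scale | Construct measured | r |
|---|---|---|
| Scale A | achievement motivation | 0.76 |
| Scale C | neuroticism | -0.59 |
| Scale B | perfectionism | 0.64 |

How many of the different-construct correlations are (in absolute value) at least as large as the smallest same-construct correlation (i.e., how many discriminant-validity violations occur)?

Convergent (same construct = achievement motivation): Scale A.
Smallest convergent = 0.76. Discriminant |r|: 0.59, 0.64; count ≥ 0.76 → 0.

0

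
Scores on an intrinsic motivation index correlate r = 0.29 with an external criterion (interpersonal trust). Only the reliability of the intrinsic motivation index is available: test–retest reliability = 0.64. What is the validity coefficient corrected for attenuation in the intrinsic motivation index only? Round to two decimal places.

Single correction: r_c = r_obs / √r_xx = 0.29 / √0.64 = 0.29 / 0.8000 ≈ 0.36.

0.36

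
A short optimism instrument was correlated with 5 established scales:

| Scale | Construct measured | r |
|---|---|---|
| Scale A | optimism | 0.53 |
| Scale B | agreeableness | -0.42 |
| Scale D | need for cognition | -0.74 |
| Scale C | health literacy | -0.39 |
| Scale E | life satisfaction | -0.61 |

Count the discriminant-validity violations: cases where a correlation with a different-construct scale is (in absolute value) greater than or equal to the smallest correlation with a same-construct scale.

2

Convergent (same construct = optimism): Scale A.
Smallest convergent = 0.53. Discriminant |r|: 0.42, 0.74, 0.39, 0.61; count ≥ 0.53 → 2.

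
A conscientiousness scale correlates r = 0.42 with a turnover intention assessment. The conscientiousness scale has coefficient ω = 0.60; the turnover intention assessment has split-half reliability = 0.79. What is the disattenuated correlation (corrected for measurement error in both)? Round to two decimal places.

r_true = r_obs / √(r_xx · r_yy) = 0.42 / √(0.60 × 0.79) = 0.42 / √0.4740 = 0.42 / 0.6885 ≈ 0.61.

0.61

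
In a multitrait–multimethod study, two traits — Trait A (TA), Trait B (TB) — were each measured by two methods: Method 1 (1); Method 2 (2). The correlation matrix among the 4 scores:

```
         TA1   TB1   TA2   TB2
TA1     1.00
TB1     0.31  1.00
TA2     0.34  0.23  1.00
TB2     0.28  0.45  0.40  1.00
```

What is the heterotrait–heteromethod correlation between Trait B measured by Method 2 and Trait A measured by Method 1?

0.28

Different traits and methods: r(TB2, TA1) = 0.28.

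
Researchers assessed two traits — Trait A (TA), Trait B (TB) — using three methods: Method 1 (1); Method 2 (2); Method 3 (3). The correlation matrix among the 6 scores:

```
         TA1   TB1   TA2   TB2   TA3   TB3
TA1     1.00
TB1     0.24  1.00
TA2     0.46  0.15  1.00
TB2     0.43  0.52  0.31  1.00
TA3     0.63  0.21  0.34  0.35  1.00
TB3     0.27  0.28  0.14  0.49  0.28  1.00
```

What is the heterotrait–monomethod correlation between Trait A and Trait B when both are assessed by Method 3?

0.28

Different traits, same method: r(TA3, TB3) = 0.28.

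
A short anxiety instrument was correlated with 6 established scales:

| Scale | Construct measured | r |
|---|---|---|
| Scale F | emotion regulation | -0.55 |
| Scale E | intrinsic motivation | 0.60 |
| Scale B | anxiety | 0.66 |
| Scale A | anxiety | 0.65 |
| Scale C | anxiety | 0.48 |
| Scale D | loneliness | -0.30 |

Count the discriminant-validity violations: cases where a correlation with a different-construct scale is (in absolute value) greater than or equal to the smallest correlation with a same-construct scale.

Convergent (same construct = anxiety): Scale B, Scale A, Scale C.
Smallest convergent = 0.48. Discriminant |r|: 0.55, 0.60, 0.30; count ≥ 0.48 → 2.

2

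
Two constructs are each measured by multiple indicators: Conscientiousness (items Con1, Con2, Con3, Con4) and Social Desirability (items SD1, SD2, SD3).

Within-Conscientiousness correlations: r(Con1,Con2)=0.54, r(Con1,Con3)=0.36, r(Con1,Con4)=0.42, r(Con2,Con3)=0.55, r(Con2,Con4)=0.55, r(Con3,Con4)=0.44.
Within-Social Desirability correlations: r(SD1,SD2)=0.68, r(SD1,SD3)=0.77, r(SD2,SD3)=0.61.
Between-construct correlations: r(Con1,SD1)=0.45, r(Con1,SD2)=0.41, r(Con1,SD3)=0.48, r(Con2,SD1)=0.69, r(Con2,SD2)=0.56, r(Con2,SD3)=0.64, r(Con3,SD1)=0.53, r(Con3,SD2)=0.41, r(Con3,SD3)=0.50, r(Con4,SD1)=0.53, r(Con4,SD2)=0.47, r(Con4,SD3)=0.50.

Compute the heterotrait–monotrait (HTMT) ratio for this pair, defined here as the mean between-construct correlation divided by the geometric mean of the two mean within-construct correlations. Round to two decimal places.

0.90

Mean between = 6.17/12 = 0.5142.
Mean within-Con = 2.86/6 = 0.4767; mean within-SD = 2.06/3 = 0.6867.
Geometric mean = √(0.4767 × 0.6867) = 0.5721.
HTMT = 0.5142 / 0.5721 = 0.90.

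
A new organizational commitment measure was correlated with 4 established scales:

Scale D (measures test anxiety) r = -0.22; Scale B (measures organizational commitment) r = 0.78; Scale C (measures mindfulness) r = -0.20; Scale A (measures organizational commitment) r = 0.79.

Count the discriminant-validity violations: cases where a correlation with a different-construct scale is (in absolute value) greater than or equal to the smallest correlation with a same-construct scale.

0

Convergent (same construct = organizational commitment): Scale B, Scale A.
Smallest convergent = 0.78. Discriminant |r|: 0.22, 0.20; count ≥ 0.78 → 0.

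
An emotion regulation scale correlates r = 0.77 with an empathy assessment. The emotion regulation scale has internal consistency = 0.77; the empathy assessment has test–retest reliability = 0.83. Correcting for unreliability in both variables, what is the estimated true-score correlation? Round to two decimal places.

r_true = r_obs / √(r_xx · r_yy) = 0.77 / √(0.77 × 0.83) = 0.77 / √0.6391 = 0.77 / 0.7994 ≈ 0.96.

0.96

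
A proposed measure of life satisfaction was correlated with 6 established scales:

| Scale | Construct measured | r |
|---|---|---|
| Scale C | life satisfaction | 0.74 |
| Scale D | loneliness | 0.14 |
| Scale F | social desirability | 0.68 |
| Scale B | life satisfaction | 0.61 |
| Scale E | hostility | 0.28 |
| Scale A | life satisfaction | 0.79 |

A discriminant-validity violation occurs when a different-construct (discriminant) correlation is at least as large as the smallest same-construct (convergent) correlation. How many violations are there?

Convergent (same construct = life satisfaction): Scale C, Scale B, Scale A.
Smallest convergent = 0.61. Discriminant values: 0.14, 0.68, 0.28; count ≥ 0.61 → 1.

1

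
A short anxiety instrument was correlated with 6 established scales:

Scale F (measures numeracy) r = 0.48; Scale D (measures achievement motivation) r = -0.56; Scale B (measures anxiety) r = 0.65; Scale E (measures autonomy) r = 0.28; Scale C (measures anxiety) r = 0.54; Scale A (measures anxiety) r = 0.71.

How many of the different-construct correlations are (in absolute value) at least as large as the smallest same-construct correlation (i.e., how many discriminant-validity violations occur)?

Convergent (same construct = anxiety): Scale B, Scale C, Scale A.
Smallest convergent = 0.54. Discriminant |r|: 0.48, 0.56, 0.28; count ≥ 0.54 → 1.

1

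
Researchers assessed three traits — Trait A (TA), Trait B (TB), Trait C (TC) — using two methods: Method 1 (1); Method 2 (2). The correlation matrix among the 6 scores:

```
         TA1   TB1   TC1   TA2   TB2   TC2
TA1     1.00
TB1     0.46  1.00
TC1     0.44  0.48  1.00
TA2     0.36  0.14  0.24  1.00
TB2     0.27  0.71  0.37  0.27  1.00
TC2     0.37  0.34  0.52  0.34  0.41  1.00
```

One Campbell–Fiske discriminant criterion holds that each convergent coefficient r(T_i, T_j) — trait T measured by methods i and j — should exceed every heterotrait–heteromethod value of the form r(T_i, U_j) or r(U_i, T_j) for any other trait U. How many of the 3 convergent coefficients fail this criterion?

Convergent coefficients and their comparison sets:
TA (methods 1·2): 0.36 vs {0.27, 0.14, 0.37, 0.24} → fail.
TB (methods 1·2): 0.71 vs {0.14, 0.27, 0.34, 0.37} → pass.
TC (methods 1·2): 0.52 vs {0.24, 0.37, 0.37, 0.34} → pass.
1 of 3 fail.

1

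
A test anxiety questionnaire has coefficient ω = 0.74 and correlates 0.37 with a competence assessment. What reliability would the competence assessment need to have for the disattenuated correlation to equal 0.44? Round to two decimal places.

0.96

r_true = r_obs / √(r_xx · r_yy) ⇒ 0.44 = 0.37 / √(0.74 · r_yy).
√(0.74 · r_yy) = 0.37 / 0.44 = 0.8409; 0.74 · r_yy = 0.7071; r_yy = 0.7071 / 0.74 ≈ 0.96.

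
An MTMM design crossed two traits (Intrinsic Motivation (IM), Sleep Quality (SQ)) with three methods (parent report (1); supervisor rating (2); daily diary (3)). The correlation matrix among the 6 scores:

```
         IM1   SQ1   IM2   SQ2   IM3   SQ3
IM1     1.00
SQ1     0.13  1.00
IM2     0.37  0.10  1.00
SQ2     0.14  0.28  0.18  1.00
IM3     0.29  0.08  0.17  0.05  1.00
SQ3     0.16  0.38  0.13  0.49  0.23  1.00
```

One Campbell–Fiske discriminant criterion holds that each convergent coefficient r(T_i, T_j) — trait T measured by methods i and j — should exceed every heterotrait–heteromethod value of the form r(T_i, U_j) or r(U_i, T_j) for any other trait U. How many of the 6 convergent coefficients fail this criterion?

Checking each validity diagonal entry against its comparison values:
IM (methods 1·2): 0.37 vs {0.14, 0.10} → pass.
IM (methods 1·3): 0.29 vs {0.16, 0.08} → pass.
IM (methods 2·3): 0.17 vs {0.13, 0.05} → pass.
SQ (methods 1·2): 0.28 vs {0.10, 0.14} → pass.
SQ (methods 1·3): 0.38 vs {0.08, 0.16} → pass.
SQ (methods 2·3): 0.49 vs {0.05, 0.13} → pass.
0 of 6 fail.

0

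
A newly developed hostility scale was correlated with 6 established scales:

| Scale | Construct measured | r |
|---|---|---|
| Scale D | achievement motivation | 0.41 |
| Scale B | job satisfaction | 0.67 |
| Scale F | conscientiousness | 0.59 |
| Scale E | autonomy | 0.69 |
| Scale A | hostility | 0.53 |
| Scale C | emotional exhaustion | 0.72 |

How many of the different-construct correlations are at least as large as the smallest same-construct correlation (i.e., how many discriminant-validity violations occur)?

4

Convergent (same construct = hostility): Scale A.
Smallest convergent = 0.53. Discriminant values: 0.41, 0.67, 0.59, 0.69, 0.72; count ≥ 0.53 → 4.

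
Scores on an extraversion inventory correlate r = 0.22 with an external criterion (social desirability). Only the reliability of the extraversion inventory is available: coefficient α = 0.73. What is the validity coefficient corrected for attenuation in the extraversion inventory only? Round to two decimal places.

0.26

Single correction: r_c = r_obs / √r_xx = 0.22 / √0.73 = 0.22 / 0.8544 ≈ 0.26.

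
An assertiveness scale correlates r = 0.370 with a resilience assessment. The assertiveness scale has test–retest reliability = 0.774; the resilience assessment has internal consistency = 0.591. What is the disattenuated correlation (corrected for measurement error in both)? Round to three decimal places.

r_true = r_obs / √(r_xx · r_yy) = 0.370 / √(0.774 × 0.591) = 0.370 / √0.457434 = 0.370 / 0.6763 ≈ 0.547.

0.547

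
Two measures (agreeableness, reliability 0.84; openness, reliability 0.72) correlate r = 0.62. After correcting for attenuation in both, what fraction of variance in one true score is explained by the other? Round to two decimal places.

Disattenuated r = 0.62 / √(0.84 × 0.72) = 0.62 / 0.7777 = 0.7972.
Shared true-score variance = 0.7972² = 0.6355 ≈ 0.64.

0.64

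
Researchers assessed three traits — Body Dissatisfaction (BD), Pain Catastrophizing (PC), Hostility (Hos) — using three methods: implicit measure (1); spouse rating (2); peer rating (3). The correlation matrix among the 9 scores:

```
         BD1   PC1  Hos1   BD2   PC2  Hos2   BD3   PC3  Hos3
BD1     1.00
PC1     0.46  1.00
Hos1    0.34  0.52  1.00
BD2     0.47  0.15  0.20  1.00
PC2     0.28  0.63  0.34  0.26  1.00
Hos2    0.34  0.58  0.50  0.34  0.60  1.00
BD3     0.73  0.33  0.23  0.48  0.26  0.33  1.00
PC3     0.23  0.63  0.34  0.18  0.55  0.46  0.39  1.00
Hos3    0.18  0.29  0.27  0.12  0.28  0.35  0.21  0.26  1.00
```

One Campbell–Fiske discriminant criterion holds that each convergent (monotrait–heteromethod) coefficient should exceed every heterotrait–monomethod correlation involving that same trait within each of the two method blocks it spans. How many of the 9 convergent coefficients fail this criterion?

4

Each convergent coefficient versus the relevant comparison correlations:
BD (methods 1·2): 0.47 vs {0.46, 0.26, 0.34, 0.34} → pass.
BD (methods 1·3): 0.73 vs {0.46, 0.39, 0.34, 0.21} → pass.
BD (methods 2·3): 0.48 vs {0.26, 0.39, 0.34, 0.21} → pass.
PC (methods 1·2): 0.63 vs {0.46, 0.26, 0.52, 0.60} → pass.
PC (methods 1·3): 0.63 vs {0.46, 0.39, 0.52, 0.26} → pass.
PC (methods 2·3): 0.55 vs {0.26, 0.39, 0.60, 0.26} → fail.
Hos (methods 1·2): 0.50 vs {0.34, 0.34, 0.52, 0.60} → fail.
Hos (methods 1·3): 0.27 vs {0.34, 0.21, 0.52, 0.26} → fail.
Hos (methods 2·3): 0.35 vs {0.34, 0.21, 0.60, 0.26} → fail.
4 of 9 fail.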